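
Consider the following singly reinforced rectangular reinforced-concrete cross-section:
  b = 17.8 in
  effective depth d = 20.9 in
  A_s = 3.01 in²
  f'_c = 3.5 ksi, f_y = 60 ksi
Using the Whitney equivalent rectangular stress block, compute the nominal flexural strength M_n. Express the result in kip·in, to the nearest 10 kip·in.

T = A_s f_y = 3.01 × 60 = 180.6 kips.
a = T/(0.85 f'_c b) = 180.6/(0.85 × 3.5 × 17.8) = 3.410 in.
M_n = T(d − a/2) = 180.6 × (20.9 − 1.705) = 3466.6 kip·in.

M_n ≈ 3470 kip·in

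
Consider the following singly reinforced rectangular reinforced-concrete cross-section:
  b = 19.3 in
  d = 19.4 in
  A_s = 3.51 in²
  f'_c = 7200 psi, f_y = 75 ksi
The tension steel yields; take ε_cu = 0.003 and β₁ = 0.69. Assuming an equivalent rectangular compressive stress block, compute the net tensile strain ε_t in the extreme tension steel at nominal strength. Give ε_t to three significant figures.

ε_t ≈ 0.0150

a = A_s f_y/(0.85 f'_c b) = 2.229 in.
β₁ = 0.69, so c = a/β₁ = 2.229/0.69 = 3.230 in.
From the linear strain diagram with ε_cu = 0.003: ε_t = 0.003 (d − c)/c = 0.003 × (19.4 − 3.230)/3.230 = 0.0150.
Since ε_t ≥ 0.005, the section is tension-controlled.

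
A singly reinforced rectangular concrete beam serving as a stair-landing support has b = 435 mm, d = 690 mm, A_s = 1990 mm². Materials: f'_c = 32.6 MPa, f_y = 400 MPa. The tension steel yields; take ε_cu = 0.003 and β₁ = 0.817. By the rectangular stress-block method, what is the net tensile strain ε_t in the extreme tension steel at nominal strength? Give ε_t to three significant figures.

a = A_s f_y/(0.85 f'_c b) = 66.04 mm.
β₁ = 0.817, so c = a/β₁ = 66.04/0.817 = 80.83 mm.
From the linear strain diagram with ε_cu = 0.003: ε_t = 0.003 (d − c)/c = 0.003 × (690 − 80.83)/80.83 = 0.0226.
Since ε_t ≥ 0.005, the section is tension-controlled.

ε_t ≈ 0.0226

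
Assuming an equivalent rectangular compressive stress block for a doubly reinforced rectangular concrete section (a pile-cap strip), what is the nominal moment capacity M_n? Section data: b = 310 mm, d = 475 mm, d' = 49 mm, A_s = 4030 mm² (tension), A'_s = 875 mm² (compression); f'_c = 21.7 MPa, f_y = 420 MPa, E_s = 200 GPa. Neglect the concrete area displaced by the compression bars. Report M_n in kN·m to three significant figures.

Assume both tension and compression steel yield.
Net tension couple steel: A_s − A'_s = 3155 mm².
a = (A_s − A'_s) f_y / (0.85 f'_c b) = 1325100/(0.85 × 21.7 × 310) = 231.74 mm.
c = a/β₁ = 231.74/0.85 = 272.64 mm; ε'_s = 0.003(c − d')/c = 0.0025 ≥ f_y/E_s = 0.0021, so compression steel does yield.
M_n = (A_s − A'_s) f_y (d − a/2) + A'_s f_y (d − d') = [1325100 × (475 − 115.87) + 367500 × (475 − 49)] × 10⁻⁶ = 475.88 + 156.56 = 632.44 kN·m.

M_n ≈ 632 kN·m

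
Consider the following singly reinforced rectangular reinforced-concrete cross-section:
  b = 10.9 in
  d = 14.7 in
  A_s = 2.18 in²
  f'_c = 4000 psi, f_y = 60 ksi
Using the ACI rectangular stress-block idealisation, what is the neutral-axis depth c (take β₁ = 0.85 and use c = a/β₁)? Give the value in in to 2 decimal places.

T = A_s f_y = 2.18 × 60 = 130.8 kips.
a = T/(0.85 f'_c b) = 130.8/(0.85 × 4 × 10.9) = 3.5294 in.
With β₁ = 0.85, c = a/β₁ = 3.5294/0.85 = 4.15 in.

c ≈ 4.15 in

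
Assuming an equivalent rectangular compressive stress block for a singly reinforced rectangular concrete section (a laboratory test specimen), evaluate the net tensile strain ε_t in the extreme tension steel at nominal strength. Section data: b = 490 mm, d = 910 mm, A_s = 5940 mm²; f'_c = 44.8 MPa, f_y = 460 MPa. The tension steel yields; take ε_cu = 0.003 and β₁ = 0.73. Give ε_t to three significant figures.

a = A_s f_y/(0.85 f'_c b) = 146.44 mm.
β₁ = 0.73, so c = a/β₁ = 146.44/0.73 = 200.60 mm.
From the linear strain diagram with ε_cu = 0.003: ε_t = 0.003 (d − c)/c = 0.003 × (910 − 200.60)/200.60 = 0.0106.
Since ε_t ≥ 0.005, the section is tension-controlled.

ε_t ≈ 0.0106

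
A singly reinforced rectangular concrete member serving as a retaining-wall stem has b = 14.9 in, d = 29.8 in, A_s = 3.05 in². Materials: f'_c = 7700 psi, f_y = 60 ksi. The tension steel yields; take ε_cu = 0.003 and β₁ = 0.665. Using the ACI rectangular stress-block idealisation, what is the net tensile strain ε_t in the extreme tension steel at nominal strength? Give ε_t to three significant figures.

a = A_s f_y/(0.85 f'_c b) = 1.877 in.
β₁ = 0.665, so c = a/β₁ = 1.877/0.665 = 2.823 in.
From the linear strain diagram with ε_cu = 0.003: ε_t = 0.003 (d − c)/c = 0.003 × (29.8 − 2.823)/2.823 = 0.0287.
Since ε_t ≥ 0.005, the section is tension-controlled.

ε_t ≈ 0.0287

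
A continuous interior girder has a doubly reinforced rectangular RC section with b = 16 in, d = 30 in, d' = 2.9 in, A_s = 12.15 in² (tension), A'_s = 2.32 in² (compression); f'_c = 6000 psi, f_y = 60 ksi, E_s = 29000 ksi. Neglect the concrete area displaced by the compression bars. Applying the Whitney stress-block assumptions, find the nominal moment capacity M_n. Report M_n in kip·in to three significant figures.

Assume both steels yield.
a = (A_s − A'_s) f_y/(0.85 f'_c b) = (12.15 − 2.32) × 60/(0.85 × 6 × 16) = 7.228 in.
c = a/β₁ = 7.228/0.75 = 9.637 in; ε'_s = 0.003(c − d')/c = 0.0021 ≥ ε_y = 0.0021, so the compression steel yields.
M_n = (A_s − A'_s) f_y (d − a/2) + A'_s f_y (d − d') = 589.8 × (30 − 3.614) + 139.2 × (30 − 2.9) = 15562.5 + 3772.3 = 19334.8 kip·in.

M_n ≈ 19300 kip·in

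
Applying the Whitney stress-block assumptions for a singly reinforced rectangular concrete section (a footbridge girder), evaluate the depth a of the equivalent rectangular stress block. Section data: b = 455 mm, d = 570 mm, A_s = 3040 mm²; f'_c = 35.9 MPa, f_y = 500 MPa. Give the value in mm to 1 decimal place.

a ≈ 109.5 mm

T = A_s f_y = 3040 × 500 = 1520000 N = 1520 kN.
Setting C = 0.85 f'_c a b equal to T: a = 1520000/(0.85 × 35.9 × 455) = 109.5 mm.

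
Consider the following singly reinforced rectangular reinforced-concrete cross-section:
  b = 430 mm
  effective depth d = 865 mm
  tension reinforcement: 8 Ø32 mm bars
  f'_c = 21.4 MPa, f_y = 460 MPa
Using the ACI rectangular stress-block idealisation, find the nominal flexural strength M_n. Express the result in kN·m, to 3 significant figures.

M_n ≈ 2000 kN·m

A_s = 8 × 804 = 6432 mm².
T = A_s f_y = 6432 × 460 = 2958720 N = 2958.72 kN.
From C = T: a = T/(0.85 f'_c b) = 2958720/(0.85 × 21.4 × 430) = 378.27 mm.
M_n = T(d − a/2) = 2958.72 kN × (865 − 189.135) mm = 1999.70 kN·m.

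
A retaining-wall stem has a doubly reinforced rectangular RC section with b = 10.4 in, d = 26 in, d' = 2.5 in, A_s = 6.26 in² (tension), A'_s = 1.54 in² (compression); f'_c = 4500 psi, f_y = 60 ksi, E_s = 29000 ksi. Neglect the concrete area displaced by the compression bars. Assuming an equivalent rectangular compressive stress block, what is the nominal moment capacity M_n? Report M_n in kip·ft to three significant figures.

Assume both steels yield.
a = (A_s − A'_s) f_y/(0.85 f'_c b) = (6.26 − 1.54) × 60/(0.85 × 4.5 × 10.4) = 7.119 in.
c = a/β₁ = 7.119/0.825 = 8.629 in; ε'_s = 0.003(c − d')/c = 0.0021 ≥ ε_y = 0.0021, so the compression steel yields.
M_n = (A_s − A'_s) f_y (d − a/2) + A'_s f_y (d − d') = 283.2 × (26 − 3.5595) + 92.4 × (26 − 2.5) = 6355.1 + 2171.4 = 8526.5 kip·in = 8526.5/12 = 710.54 kip·ft.

M_n ≈ 711 kip·ft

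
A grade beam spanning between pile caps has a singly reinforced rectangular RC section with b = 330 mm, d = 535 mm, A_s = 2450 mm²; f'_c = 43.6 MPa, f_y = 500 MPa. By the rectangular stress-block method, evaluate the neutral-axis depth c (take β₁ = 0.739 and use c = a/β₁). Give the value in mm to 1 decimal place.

T = A_s f_y = 2450 × 500 = 1225000 N = 1225 kN.
Setting C = 0.85 f'_c a b equal to T: a = 1225000/(0.85 × 43.6 × 330) = 100.165 mm.
With β₁ = 0.739, c = a/β₁ = 100.165/0.739 = 135.5 mm.

c ≈ 135.5 mm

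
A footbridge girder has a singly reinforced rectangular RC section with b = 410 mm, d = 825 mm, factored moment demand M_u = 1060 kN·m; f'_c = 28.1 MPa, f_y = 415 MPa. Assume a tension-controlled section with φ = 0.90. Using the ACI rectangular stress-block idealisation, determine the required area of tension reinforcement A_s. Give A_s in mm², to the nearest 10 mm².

M_n = M_u/φ = 1060/0.90 = 1177.78 kN·m.
With M_n = 0.85 f'_c a b (d − a/2), solve the quadratic for a:
a = d − √(d² − 2M_n/(0.85 f'_c b)) = 825 − √(825² − 2 × 1177.78×10⁶/(0.85 × 28.1 × 410)) = 161.61 mm.
A_s = 0.85 f'_c a b / f_y = 0.85 × 28.1 × 161.61 × 410 / 415 = 3813.5 mm².

A_s ≈ 3810 mm²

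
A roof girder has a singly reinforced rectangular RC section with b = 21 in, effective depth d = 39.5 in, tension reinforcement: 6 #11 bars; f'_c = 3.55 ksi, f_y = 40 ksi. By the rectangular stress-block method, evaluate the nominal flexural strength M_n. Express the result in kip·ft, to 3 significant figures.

A_s = 6 × 1.56 = 9.36 in².
T = A_s f_y = 9.36 × 40 = 374.4 kips.
a = T/(0.85 f'_c b) = 374.4/(0.85 × 3.55 × 21) = 5.908 in.
M_n = T(d − a/2) = 374.4 × (39.5 − 2.954) = 13682.8 kip·in = 13682.8/12 = 1140.23 kip·ft.

M_n ≈ 1140 kip·ft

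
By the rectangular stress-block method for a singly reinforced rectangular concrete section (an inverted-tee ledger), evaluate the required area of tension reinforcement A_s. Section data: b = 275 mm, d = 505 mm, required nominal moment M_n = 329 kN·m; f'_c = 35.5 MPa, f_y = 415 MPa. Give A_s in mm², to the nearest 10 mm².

With M_n = 0.85 f'_c a b (d − a/2), solve the quadratic for a:
a = d − √(d² − 2M_n/(0.85 f'_c b)) = 505 − √(505² − 2 × 329×10⁶/(0.85 × 35.5 × 275)) = 85.80 mm.
A_s = 0.85 f'_c a b / f_y = 0.85 × 35.5 × 85.80 × 275 / 415 = 1715.6 mm².

A_s ≈ 1720 mm²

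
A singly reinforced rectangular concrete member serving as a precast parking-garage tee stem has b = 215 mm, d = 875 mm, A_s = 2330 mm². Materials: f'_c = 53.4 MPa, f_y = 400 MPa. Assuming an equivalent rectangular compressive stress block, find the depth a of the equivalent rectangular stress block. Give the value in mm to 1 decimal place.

T = A_s f_y = 2330 × 400 = 932000 N = 932 kN.
Setting C = 0.85 f'_c a b equal to T: a = 932000/(0.85 × 53.4 × 215) = 95.5 mm.

a ≈ 95.5 mm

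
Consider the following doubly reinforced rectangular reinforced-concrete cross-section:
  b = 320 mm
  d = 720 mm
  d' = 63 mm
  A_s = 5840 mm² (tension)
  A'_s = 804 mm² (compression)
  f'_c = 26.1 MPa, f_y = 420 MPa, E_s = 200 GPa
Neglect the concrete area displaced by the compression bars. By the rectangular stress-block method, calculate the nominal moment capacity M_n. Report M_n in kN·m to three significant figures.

M_n ≈ 1430 kN·m

Assume both tension and compression steel yield.
Net tension couple steel: A_s − A'_s = 5036 mm².
a = (A_s − A'_s) f_y / (0.85 f'_c b) = 2115120/(0.85 × 26.1 × 320) = 297.94 mm.
c = a/β₁ = 297.94/0.85 = 350.52 mm; ε'_s = 0.003(c − d')/c = 0.0025 ≥ f_y/E_s = 0.0021, so compression steel does yield.
M_n = (A_s − A'_s) f_y (d − a/2) + A'_s f_y (d − d') = [2115120 × (720 − 148.97) + 337680 × (720 − 63)] × 10⁻⁶ = 1207.80 + 221.86 = 1429.66 kN·m.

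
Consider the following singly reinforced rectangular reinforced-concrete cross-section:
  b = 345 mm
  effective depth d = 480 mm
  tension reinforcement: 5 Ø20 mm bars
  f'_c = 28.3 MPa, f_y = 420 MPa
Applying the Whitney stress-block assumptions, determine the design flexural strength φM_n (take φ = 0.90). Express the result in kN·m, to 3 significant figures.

A_s = 5 × 314 = 1570 mm².
T = A_s f_y = 1570 × 420 = 659400 N = 659.4 kN.
From C = T: a = T/(0.85 f'_c b) = 659400/(0.85 × 28.3 × 345) = 79.46 mm.
M_n = T(d − a/2) = 659.4 kN × (480 − 39.73) mm = 290.31 kN·m.
φM_n = 0.90 × 290.31 = 261.28 kN·m.

φM_n ≈ 261 kN·m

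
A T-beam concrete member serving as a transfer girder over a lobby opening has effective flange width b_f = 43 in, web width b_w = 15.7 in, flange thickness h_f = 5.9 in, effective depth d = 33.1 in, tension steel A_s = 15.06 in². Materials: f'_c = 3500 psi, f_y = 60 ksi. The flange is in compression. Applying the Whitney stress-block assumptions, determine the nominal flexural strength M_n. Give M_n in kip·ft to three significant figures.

Tension: T = A_s f_y = 15.06 × 60 = 903.6 kips.
Try a within the flange: a = T/(0.85 f'_c b_f) = 903.6/(0.85 × 3.5 × 43) = 7.064 in.
a = 7.064 > h_f = 5.9 in: the block extends into the web. Split into flange-overhang and web parts.
C_f = 0.85 f'_c (b_f − b_w) h_f = 0.85 × 3.5 × (43 − 15.7) × 5.9 = 479.2 kips.
Remaining web compression depth: a_w = (T − C_f)/(0.85 f'_c b_w) = (903.6 − 479.2)/(0.85 × 3.5 × 15.7) = 9.086 in.
M_n = C_f(d − h_f/2) + (T − C_f)(d − a_w/2) = 479.2 × (33.1 − 2.95) + 424.4 × (33.1 − 4.543) = 14447.9 + 12119.6 = 26567.5 kip·in.
M_n = 26567.5/12 = 2213.96 kip·ft.

M_n ≈ 2210 kip·ft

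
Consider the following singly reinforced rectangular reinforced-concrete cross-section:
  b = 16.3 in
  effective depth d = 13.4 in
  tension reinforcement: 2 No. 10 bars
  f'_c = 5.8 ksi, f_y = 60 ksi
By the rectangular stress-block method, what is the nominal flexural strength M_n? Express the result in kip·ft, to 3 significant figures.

A_s = 2 × 1.27 = 2.54 in².
T = A_s f_y = 2.54 × 60 = 152.4 kips.
a = T/(0.85 f'_c b) = 152.4/(0.85 × 5.8 × 16.3) = 1.896 in.
M_n = T(d − a/2) = 152.4 × (13.4 − 0.948) = 1897.7 kip·in = 1897.7/12 = 158.14 kip·ft.

M_n ≈ 158 kip·ft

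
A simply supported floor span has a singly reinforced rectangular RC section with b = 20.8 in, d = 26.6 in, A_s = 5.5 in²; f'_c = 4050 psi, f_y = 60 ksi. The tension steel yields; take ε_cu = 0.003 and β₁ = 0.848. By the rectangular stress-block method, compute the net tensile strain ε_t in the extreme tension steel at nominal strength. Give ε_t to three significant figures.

ε_t ≈ 0.0117

a = A_s f_y/(0.85 f'_c b) = 4.609 in.
β₁ = 0.848, so c = a/β₁ = 4.609/0.848 = 5.435 in.
From the linear strain diagram with ε_cu = 0.003: ε_t = 0.003 (d − c)/c = 0.003 × (26.6 − 5.435)/5.435 = 0.0117.
Since ε_t ≥ 0.005, the section is tension-controlled.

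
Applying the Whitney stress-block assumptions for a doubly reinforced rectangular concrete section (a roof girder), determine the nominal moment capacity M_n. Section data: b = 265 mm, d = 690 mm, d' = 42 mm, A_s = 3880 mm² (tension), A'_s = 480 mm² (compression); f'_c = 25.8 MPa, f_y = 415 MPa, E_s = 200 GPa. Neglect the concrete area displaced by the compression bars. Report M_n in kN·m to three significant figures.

Assume both tension and compression steel yield.
Net tension couple steel: A_s − A'_s = 3400 mm².
a = (A_s − A'_s) f_y / (0.85 f'_c b) = 1411000/(0.85 × 25.8 × 265) = 242.80 mm.
c = a/β₁ = 242.80/0.85 = 285.65 mm; ε'_s = 0.003(c − d')/c = 0.0026 ≥ f_y/E_s = 0.0021, so compression steel does yield.
M_n = (A_s − A'_s) f_y (d − a/2) + A'_s f_y (d − d') = [1411000 × (690 − 121.4) + 199200 × (690 − 42)] × 10⁻⁶ = 802.29 + 129.08 = 931.37 kN·m.

M_n ≈ 931 kN·m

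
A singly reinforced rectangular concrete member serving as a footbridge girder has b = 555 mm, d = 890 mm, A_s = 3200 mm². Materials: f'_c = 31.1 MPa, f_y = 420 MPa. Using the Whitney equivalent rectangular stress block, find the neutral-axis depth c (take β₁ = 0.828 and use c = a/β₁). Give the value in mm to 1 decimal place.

T = A_s f_y = 3200 × 420 = 1344000 N = 1344 kN.
Setting C = 0.85 f'_c a b equal to T: a = 1344000/(0.85 × 31.1 × 555) = 91.607 mm.
With β₁ = 0.828, c = a/β₁ = 91.607/0.828 = 110.6 mm.

c ≈ 110.6 mm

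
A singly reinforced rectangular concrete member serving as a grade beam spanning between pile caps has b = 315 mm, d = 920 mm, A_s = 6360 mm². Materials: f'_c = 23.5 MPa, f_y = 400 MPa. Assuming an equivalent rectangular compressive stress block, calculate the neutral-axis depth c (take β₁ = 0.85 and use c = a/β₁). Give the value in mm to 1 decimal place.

c ≈ 475.7 mm

T = A_s f_y = 6360 × 400 = 2544000 N = 2544 kN.
Setting C = 0.85 f'_c a b equal to T: a = 2544000/(0.85 × 23.5 × 315) = 404.315 mm.
With β₁ = 0.85, c = a/β₁ = 404.315/0.85 = 475.7 mm.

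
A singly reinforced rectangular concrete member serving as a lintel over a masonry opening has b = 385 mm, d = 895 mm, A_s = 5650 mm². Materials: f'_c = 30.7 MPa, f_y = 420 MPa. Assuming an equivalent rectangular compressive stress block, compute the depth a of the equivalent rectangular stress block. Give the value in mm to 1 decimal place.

a ≈ 236.2 mm

T = A_s f_y = 5650 × 420 = 2373000 N = 2373 kN.
Setting C = 0.85 f'_c a b equal to T: a = 2373000/(0.85 × 30.7 × 385) = 236.2 mm.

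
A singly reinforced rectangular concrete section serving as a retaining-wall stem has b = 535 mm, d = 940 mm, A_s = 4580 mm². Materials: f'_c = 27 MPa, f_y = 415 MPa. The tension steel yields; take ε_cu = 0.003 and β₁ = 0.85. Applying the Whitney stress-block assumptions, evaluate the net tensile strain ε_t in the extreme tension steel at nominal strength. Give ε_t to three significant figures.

ε_t ≈ 0.0125

a = A_s f_y/(0.85 f'_c b) = 154.80 mm.
β₁ = 0.85, so c = a/β₁ = 154.80/0.85 = 182.12 mm.
From the linear strain diagram with ε_cu = 0.003: ε_t = 0.003 (d − c)/c = 0.003 × (940 − 182.12)/182.12 = 0.0125.
Since ε_t ≥ 0.005, the section is tension-controlled.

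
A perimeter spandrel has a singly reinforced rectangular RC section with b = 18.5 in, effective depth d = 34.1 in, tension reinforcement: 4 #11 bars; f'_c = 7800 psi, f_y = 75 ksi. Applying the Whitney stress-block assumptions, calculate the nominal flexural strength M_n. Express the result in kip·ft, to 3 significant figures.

A_s = 4 × 1.56 = 6.24 in².
T = A_s f_y = 6.24 × 75 = 468 kips.
a = T/(0.85 f'_c b) = 468/(0.85 × 7.8 × 18.5) = 3.816 in.
M_n = T(d − a/2) = 468 × (34.1 − 1.908) = 15065.9 kip·in = 15065.9/12 = 1255.49 kip·ft.

M_n ≈ 1260 kip·ft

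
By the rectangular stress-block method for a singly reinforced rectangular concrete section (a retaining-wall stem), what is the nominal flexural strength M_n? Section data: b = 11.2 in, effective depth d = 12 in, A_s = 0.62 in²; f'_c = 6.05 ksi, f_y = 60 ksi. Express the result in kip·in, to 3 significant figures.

M_n ≈ 434 kip·in

T = A_s f_y = 0.62 × 60 = 37.2 kips.
a = T/(0.85 f'_c b) = 37.2/(0.85 × 6.05 × 11.2) = 0.646 in.
M_n = T(d − a/2) = 37.2 × (12 − 0.323) = 434.4 kip·in.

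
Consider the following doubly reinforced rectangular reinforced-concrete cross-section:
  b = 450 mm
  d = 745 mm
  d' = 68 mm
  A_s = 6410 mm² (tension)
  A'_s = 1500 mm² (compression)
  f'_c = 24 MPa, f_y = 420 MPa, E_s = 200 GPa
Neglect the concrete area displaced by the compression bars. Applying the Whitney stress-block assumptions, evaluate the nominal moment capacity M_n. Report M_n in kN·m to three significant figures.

M_n ≈ 1730 kN·m

Assume both tension and compression steel yield.
Net tension couple steel: A_s − A'_s = 4910 mm².
a = (A_s − A'_s) f_y / (0.85 f'_c b) = 2062200/(0.85 × 24 × 450) = 224.64 mm.
c = a/β₁ = 224.64/0.85 = 264.28 mm; ε'_s = 0.003(c − d')/c = 0.0022 ≥ f_y/E_s = 0.0021, so compression steel does yield.
M_n = (A_s − A'_s) f_y (d − a/2) + A'_s f_y (d − d') = [2062200 × (745 − 112.32) + 630000 × (745 − 68)] × 10⁻⁶ = 1304.71 + 426.51 = 1731.22 kN·m.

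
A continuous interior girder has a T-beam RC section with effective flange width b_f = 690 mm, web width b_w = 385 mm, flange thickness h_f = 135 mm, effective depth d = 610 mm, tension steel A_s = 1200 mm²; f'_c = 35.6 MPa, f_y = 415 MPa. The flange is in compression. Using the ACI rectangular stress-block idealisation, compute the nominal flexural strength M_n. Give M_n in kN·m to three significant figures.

Tension: T = A_s f_y = 1200 × 415 = 498000 N.
Try a within the flange: a = T/(0.85 f'_c b_f) = 498000/(0.85 × 35.6 × 690) = 23.85 mm.
Since a = 23.85 ≤ h_f = 135 mm, the stress block lies entirely in the flange; analyse as a rectangular beam of width b_f.
M_n = T(d − a/2) = 498000 × (610 − 11.925) = 297.84 × 10⁶ N·mm.
M_n = 297.84 kN·m.

M_n ≈ 298 kN·m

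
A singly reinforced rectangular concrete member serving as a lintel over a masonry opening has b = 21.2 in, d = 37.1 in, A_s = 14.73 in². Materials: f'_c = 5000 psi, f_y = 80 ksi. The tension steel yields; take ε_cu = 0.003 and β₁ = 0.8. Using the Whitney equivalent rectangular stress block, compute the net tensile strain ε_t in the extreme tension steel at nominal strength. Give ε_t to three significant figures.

ε_t ≈ 0.00381

a = A_s f_y/(0.85 f'_c b) = 13.079 in.
β₁ = 0.8, so c = a/β₁ = 13.079/0.8 = 16.349 in.
From the linear strain diagram with ε_cu = 0.003: ε_t = 0.003 (d − c)/c = 0.003 × (37.1 − 16.349)/16.349 = 0.00381.
ε_t < 0.004 — the section is over-reinforced for flexure under ACI limits.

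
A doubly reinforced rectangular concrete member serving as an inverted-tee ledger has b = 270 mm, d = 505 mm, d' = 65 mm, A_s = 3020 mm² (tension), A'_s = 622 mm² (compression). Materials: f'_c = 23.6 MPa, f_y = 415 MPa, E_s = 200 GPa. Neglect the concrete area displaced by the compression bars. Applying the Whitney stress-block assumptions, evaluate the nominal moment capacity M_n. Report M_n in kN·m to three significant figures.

Assume both tension and compression steel yield.
Net tension couple steel: A_s − A'_s = 2398 mm².
a = (A_s − A'_s) f_y / (0.85 f'_c b) = 995170/(0.85 × 23.6 × 270) = 183.74 mm.
c = a/β₁ = 183.74/0.85 = 216.16 mm; ε'_s = 0.003(c − d')/c = 0.0021 ≥ f_y/E_s = 0.0021, so compression steel does yield.
M_n = (A_s − A'_s) f_y (d − a/2) + A'_s f_y (d − d') = [995170 × (505 − 91.87) + 258130 × (505 − 65)] × 10⁻⁶ = 411.13 + 113.58 = 524.71 kN·m.

M_n ≈ 525 kN·m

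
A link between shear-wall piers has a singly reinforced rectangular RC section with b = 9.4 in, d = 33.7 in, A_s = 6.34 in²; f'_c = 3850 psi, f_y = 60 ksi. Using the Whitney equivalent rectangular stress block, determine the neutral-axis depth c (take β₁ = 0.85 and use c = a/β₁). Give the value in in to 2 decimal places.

T = A_s f_y = 6.34 × 60 = 380.4 kips.
a = T/(0.85 f'_c b) = 380.4/(0.85 × 3.85 × 9.4) = 12.3661 in.
With β₁ = 0.85, c = a/β₁ = 12.3661/0.85 = 14.55 in.

c ≈ 14.55 in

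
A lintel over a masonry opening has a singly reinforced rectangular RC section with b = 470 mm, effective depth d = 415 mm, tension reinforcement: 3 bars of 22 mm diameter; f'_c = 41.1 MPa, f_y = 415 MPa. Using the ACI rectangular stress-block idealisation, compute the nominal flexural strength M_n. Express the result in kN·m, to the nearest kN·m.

M_n ≈ 190 kN·m

A_s = 3 × 380 = 1140 mm².
T = A_s f_y = 1140 × 415 = 473100 N = 473.1 kN.
From C = T: a = T/(0.85 f'_c b) = 473100/(0.85 × 41.1 × 470) = 28.81 mm.
M_n = T(d − a/2) = 473.1 kN × (415 − 14.405) mm = 189.52 kN·m.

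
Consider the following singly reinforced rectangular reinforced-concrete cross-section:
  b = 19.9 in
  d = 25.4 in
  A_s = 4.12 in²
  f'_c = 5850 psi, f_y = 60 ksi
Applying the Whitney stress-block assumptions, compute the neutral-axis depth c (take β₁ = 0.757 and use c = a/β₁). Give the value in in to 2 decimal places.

T = A_s f_y = 4.12 × 60 = 247.2 kips.
a = T/(0.85 f'_c b) = 247.2/(0.85 × 5.85 × 19.9) = 2.4982 in.
With β₁ = 0.757, c = a/β₁ = 2.4982/0.757 = 3.30 in.

c ≈ 3.30 in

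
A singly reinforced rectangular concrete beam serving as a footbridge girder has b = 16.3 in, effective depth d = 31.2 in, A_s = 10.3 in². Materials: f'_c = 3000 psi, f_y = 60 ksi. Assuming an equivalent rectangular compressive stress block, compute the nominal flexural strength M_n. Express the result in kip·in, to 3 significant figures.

M_n ≈ 14700 kip·in

T = A_s f_y = 10.3 × 60 = 618 kips.
a = T/(0.85 f'_c b) = 618/(0.85 × 3 × 16.3) = 14.868 in.
M_n = T(d − a/2) = 618 × (31.2 − 7.434) = 14687.4 kip·in.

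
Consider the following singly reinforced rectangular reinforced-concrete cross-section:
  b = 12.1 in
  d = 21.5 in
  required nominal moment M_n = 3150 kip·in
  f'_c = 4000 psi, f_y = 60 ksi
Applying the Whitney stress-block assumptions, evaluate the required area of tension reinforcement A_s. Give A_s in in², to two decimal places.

From M_n = 0.85 f'_c a b (d − a/2):
a = d − √(d² − 2M_n/(0.85 f'_c b)) = 21.5 − √(21.5² − 2 × 3150/(0.85 × 4 × 12.1)) = 3.918 in.
A_s = 0.85 f'_c a b / f_y = 0.85 × 4 × 3.918 × 12.1 / 60 = 2.686 in².

A_s ≈ 2.69 in²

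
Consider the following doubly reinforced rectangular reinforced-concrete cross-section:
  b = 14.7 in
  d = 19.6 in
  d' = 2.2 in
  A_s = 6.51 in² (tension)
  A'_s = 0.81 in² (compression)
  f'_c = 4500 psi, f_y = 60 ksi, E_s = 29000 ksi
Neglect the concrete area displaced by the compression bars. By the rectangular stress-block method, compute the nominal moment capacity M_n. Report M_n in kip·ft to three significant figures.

Assume both steels yield.
a = (A_s − A'_s) f_y/(0.85 f'_c b) = (6.51 − 0.81) × 60/(0.85 × 4.5 × 14.7) = 6.082 in.
c = a/β₁ = 6.082/0.825 = 7.372 in; ε'_s = 0.003(c − d')/c = 0.0021 ≥ ε_y = 0.0021, so the compression steel yields.
M_n = (A_s − A'_s) f_y (d − a/2) + A'_s f_y (d − d') = 342 × (19.6 − 3.041) + 48.6 × (19.6 − 2.2) = 5663.2 + 845.6 = 6508.8 kip·in = 6508.8/12 = 542.40 kip·ft.

M_n ≈ 542 kip·ft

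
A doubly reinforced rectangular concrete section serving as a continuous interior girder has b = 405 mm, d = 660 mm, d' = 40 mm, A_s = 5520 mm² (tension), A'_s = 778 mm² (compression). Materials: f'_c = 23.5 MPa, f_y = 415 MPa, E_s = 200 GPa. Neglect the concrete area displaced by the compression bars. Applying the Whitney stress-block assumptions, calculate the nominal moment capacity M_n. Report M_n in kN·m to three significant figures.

Assume both tension and compression steel yield.
Net tension couple steel: A_s − A'_s = 4742 mm².
a = (A_s − A'_s) f_y / (0.85 f'_c b) = 1967930/(0.85 × 23.5 × 405) = 243.26 mm.
c = a/β₁ = 243.26/0.85 = 286.19 mm; ε'_s = 0.003(c − d')/c = 0.0026 ≥ f_y/E_s = 0.0021, so compression steel does yield.
M_n = (A_s − A'_s) f_y (d − a/2) + A'_s f_y (d − d') = [1967930 × (660 − 121.63) + 322870 × (660 − 40)] × 10⁻⁶ = 1059.47 + 200.18 = 1259.65 kN·m.

M_n ≈ 1260 kN·m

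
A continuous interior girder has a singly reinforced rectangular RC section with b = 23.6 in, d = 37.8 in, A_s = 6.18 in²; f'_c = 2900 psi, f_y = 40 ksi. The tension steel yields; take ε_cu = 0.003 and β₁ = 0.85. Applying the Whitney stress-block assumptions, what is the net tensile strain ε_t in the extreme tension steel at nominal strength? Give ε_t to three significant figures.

a = A_s f_y/(0.85 f'_c b) = 4.249 in.
β₁ = 0.85, so c = a/β₁ = 4.249/0.85 = 4.999 in.
From the linear strain diagram with ε_cu = 0.003: ε_t = 0.003 (d − c)/c = 0.003 × (37.8 − 4.999)/4.999 = 0.0197.
Since ε_t ≥ 0.005, the section is tension-controlled.

ε_t ≈ 0.0197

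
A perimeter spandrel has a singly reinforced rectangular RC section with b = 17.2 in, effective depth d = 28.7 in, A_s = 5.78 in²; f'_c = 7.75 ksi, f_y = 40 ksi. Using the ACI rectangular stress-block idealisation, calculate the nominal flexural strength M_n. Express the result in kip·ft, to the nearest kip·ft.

T = A_s f_y = 5.78 × 40 = 231.2 kips.
a = T/(0.85 f'_c b) = 231.2/(0.85 × 7.75 × 17.2) = 2.041 in.
M_n = T(d − a/2) = 231.2 × (28.7 − 1.0205) = 6399.5 kip·in = 6399.5/12 = 533.29 kip·ft.

M_n ≈ 533 kip·ft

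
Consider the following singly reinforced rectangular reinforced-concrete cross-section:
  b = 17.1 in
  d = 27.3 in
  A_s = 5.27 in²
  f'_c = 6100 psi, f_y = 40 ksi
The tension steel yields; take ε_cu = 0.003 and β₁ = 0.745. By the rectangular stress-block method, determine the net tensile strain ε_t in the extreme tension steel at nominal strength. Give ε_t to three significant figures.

ε_t ≈ 0.0227

a = A_s f_y/(0.85 f'_c b) = 2.378 in.
β₁ = 0.745, so c = a/β₁ = 2.378/0.745 = 3.192 in.
From the linear strain diagram with ε_cu = 0.003: ε_t = 0.003 (d − c)/c = 0.003 × (27.3 − 3.192)/3.192 = 0.0227.
Since ε_t ≥ 0.005, the section is tension-controlled.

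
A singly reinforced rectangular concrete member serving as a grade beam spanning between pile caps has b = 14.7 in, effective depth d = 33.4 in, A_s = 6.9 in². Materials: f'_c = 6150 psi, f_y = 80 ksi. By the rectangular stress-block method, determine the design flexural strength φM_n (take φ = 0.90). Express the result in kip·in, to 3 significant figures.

φM_n ≈ 14800 kip·in

T = A_s f_y = 6.9 × 80 = 552 kips.
a = T/(0.85 f'_c b) = 552/(0.85 × 6.15 × 14.7) = 7.183 in.
M_n = T(d − a/2) = 552 × (33.4 − 3.5915) = 16454.3 kip·in.
φM_n = 0.90 × 16454.3 = 14808.9 kip·in.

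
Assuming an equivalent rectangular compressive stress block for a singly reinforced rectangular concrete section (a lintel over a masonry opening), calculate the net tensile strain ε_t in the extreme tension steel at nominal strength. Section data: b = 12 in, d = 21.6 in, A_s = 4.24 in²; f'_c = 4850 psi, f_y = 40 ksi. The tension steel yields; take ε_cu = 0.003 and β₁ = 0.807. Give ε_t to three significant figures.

a = A_s f_y/(0.85 f'_c b) = 3.428 in.
β₁ = 0.807, so c = a/β₁ = 3.428/0.807 = 4.248 in.
From the linear strain diagram with ε_cu = 0.003: ε_t = 0.003 (d − c)/c = 0.003 × (21.6 − 4.248)/4.248 = 0.0123.
Since ε_t ≥ 0.005, the section is tension-controlled.

ε_t ≈ 0.0123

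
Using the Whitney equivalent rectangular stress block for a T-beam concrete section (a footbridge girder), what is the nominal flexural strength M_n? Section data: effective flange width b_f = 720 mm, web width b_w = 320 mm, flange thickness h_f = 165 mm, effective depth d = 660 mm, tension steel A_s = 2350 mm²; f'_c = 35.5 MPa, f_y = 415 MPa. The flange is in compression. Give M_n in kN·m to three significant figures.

M_n ≈ 622 kN·m

Tension: T = A_s f_y = 2350 × 415 = 975250 N.
Try a within the flange: a = T/(0.85 f'_c b_f) = 975250/(0.85 × 35.5 × 720) = 44.89 mm.
Since a = 44.89 ≤ h_f = 165 mm, the stress block lies entirely in the flange; analyse as a rectangular beam of width b_f.
M_n = T(d − a/2) = 975250 × (660 − 22.445) = 621.78 × 10⁶ N·mm.
M_n = 621.78 kN·m.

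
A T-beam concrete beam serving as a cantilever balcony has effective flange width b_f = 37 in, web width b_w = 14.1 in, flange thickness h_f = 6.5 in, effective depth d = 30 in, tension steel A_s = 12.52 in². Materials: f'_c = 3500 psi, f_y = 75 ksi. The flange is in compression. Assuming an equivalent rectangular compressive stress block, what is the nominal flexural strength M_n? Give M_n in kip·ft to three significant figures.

Tension: T = A_s f_y = 12.52 × 75 = 939 kips.
Try a within the flange: a = T/(0.85 f'_c b_f) = 939/(0.85 × 3.5 × 37) = 8.531 in.
a = 8.531 > h_f = 6.5 in: the block extends into the web. Split into flange-overhang and web parts.
C_f = 0.85 f'_c (b_f − b_w) h_f = 0.85 × 3.5 × (37 − 14.1) × 6.5 = 442.8 kips.
Remaining web compression depth: a_w = (T − C_f)/(0.85 f'_c b_w) = (939 − 442.8)/(0.85 × 3.5 × 14.1) = 11.829 in.
M_n = C_f(d − h_f/2) + (T − C_f)(d − a_w/2) = 442.8 × (30 − 3.25) + 496.2 × (30 − 5.9145) = 11844.9 + 11951.2 = 23796.1 kip·in.
M_n = 23796.1/12 = 1983.01 kip·ft.

M_n ≈ 1980 kip·ft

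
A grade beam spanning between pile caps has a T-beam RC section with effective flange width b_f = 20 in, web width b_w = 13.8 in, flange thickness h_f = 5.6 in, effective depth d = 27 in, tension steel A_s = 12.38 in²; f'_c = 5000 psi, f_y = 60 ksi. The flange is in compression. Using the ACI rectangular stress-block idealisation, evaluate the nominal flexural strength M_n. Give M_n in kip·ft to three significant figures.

M_n ≈ 1390 kip·ft

Tension: T = A_s f_y = 12.38 × 60 = 742.8 kips.
Try a within the flange: a = T/(0.85 f'_c b_f) = 742.8/(0.85 × 5 × 20) = 8.739 in.
a = 8.739 > h_f = 5.6 in: the block extends into the web. Split into flange-overhang and web parts.
C_f = 0.85 f'_c (b_f − b_w) h_f = 0.85 × 5 × (20 − 13.8) × 5.6 = 147.6 kips.
Remaining web compression depth: a_w = (T − C_f)/(0.85 f'_c b_w) = (742.8 − 147.6)/(0.85 × 5 × 13.8) = 10.148 in.
M_n = C_f(d − h_f/2) + (T − C_f)(d − a_w/2) = 147.6 × (27 − 2.8) + 595.2 × (27 − 5.074) = 3571.9 + 13050.4 = 16622.3 kip·in.
M_n = 16622.3/12 = 1385.19 kip·ft.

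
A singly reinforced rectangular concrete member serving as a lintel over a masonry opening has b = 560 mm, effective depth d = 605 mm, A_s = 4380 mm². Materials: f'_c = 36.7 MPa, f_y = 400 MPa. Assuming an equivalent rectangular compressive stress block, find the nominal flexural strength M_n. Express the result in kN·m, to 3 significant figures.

M_n ≈ 972 kN·m

T = A_s f_y = 4380 × 400 = 1752000 N = 1752 kN.
From C = T: a = T/(0.85 f'_c b) = 1752000/(0.85 × 36.7 × 560) = 100.29 mm.
M_n = T(d − a/2) = 1752 kN × (605 − 50.145) mm = 972.11 kN·m.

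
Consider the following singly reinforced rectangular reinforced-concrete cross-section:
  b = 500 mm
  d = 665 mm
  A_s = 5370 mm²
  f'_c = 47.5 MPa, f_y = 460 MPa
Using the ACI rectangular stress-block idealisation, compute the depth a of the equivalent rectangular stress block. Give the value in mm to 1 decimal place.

T = A_s f_y = 5370 × 460 = 2470200 N = 2470.2 kN.
Setting C = 0.85 f'_c a b equal to T: a = 2470200/(0.85 × 47.5 × 500) = 122.4 mm.

a ≈ 122.4 mm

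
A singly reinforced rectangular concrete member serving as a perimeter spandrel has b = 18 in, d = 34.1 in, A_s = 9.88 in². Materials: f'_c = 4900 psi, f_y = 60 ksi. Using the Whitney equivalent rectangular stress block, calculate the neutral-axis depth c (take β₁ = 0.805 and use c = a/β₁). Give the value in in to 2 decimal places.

c ≈ 9.82 in

T = A_s f_y = 9.88 × 60 = 592.8 kips.
a = T/(0.85 f'_c b) = 592.8/(0.85 × 4.9 × 18) = 7.9072 in.
With β₁ = 0.805, c = a/β₁ = 7.9072/0.805 = 9.82 in.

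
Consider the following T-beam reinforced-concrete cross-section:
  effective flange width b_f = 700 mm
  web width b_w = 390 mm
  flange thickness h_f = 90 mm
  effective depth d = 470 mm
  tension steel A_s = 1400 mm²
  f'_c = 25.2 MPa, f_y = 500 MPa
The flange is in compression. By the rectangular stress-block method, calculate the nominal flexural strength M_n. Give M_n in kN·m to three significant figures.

M_n ≈ 313 kN·m

Tension: T = A_s f_y = 1400 × 500 = 700000 N.
Try a within the flange: a = T/(0.85 f'_c b_f) = 700000/(0.85 × 25.2 × 700) = 46.69 mm.
Since a = 46.69 ≤ h_f = 90 mm, the stress block lies entirely in the flange; analyse as a rectangular beam of width b_f.
M_n = T(d − a/2) = 700000 × (470 − 23.345) = 312.66 × 10⁶ N·mm.
M_n = 312.66 kN·m.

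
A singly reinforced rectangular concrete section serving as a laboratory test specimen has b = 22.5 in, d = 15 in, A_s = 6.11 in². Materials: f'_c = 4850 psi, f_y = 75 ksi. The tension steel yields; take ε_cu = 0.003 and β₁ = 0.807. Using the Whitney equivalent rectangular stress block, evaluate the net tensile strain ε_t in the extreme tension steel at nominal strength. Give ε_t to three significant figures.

a = A_s f_y/(0.85 f'_c b) = 4.940 in.
β₁ = 0.807, so c = a/β₁ = 4.940/0.807 = 6.121 in.
From the linear strain diagram with ε_cu = 0.003: ε_t = 0.003 (d − c)/c = 0.003 × (15 − 6.121)/6.121 = 0.00435.
ε_t is between 0.004 and 0.005 — transition zone.

ε_t ≈ 0.00435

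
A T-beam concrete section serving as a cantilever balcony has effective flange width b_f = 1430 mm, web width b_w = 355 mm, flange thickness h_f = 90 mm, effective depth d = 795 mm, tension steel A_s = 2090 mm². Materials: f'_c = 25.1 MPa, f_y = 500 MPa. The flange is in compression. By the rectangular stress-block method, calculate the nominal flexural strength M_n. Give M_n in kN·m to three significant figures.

Tension: T = A_s f_y = 2090 × 500 = 1045000 N.
Try a within the flange: a = T/(0.85 f'_c b_f) = 1045000/(0.85 × 25.1 × 1430) = 34.25 mm.
Since a = 34.25 ≤ h_f = 90 mm, the stress block lies entirely in the flange; analyse as a rectangular beam of width b_f.
M_n = T(d − a/2) = 1045000 × (795 − 17.125) = 812.88 × 10⁶ N·mm.
M_n = 812.88 kN·m.

M_n ≈ 813 kN·m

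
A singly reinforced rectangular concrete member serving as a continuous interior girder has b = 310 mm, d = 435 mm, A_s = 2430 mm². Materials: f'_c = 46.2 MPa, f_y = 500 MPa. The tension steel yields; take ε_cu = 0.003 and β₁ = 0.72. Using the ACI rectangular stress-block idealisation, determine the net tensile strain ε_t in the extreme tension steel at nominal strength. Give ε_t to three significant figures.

a = A_s f_y/(0.85 f'_c b) = 99.81 mm.
β₁ = 0.72, so c = a/β₁ = 99.81/0.72 = 138.63 mm.
From the linear strain diagram with ε_cu = 0.003: ε_t = 0.003 (d − c)/c = 0.003 × (435 − 138.63)/138.63 = 0.00641.
Since ε_t ≥ 0.005, the section is tension-controlled.

ε_t ≈ 0.00641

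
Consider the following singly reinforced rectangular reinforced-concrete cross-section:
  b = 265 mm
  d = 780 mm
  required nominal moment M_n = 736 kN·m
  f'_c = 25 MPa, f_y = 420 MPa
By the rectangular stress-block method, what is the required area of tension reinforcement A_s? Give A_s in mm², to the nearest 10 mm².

With M_n = 0.85 f'_c a b (d − a/2), solve the quadratic for a:
a = d − √(d² − 2M_n/(0.85 f'_c b)) = 780 − √(780² − 2 × 736×10⁶/(0.85 × 25 × 265)) = 190.93 mm.
A_s = 0.85 f'_c a b / f_y = 0.85 × 25 × 190.93 × 265 / 420 = 2559.9 mm².

A_s ≈ 2560 mm²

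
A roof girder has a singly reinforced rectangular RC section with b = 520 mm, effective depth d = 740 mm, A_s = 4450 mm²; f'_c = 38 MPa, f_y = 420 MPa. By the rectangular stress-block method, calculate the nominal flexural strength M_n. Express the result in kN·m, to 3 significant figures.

T = A_s f_y = 4450 × 420 = 1869000 N = 1869 kN.
From C = T: a = T/(0.85 f'_c b) = 1869000/(0.85 × 38 × 520) = 111.28 mm.
M_n = T(d − a/2) = 1869 kN × (740 − 55.64) mm = 1279.07 kN·m.

M_n ≈ 1280 kN·m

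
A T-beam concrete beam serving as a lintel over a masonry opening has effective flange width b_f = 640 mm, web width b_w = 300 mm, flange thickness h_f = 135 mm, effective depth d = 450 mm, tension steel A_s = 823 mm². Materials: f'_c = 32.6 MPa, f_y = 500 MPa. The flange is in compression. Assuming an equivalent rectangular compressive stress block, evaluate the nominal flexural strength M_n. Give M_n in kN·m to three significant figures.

M_n ≈ 180 kN·m

Tension: T = A_s f_y = 823 × 500 = 411500 N.
Try a within the flange: a = T/(0.85 f'_c b_f) = 411500/(0.85 × 32.6 × 640) = 23.20 mm.
Since a = 23.20 ≤ h_f = 135 mm, the stress block lies entirely in the flange; analyse as a rectangular beam of width b_f.
M_n = T(d − a/2) = 411500 × (450 − 11.6) = 180.40 × 10⁶ N·mm.
M_n = 180.40 kN·m.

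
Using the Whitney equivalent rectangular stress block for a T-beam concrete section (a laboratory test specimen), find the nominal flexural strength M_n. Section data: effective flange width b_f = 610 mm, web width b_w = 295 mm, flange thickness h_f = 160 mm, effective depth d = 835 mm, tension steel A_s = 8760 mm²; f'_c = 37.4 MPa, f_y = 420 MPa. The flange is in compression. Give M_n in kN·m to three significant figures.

Tension: T = A_s f_y = 8760 × 420 = 3679200 N.
Try a within the flange: a = T/(0.85 f'_c b_f) = 3679200/(0.85 × 37.4 × 610) = 189.73 mm.
a = 189.73 > h_f = 160 mm: the block extends into the web. Split into flange-overhang and web parts.
C_f = 0.85 f'_c (b_f − b_w) h_f = 0.85 × 37.4 × (610 − 295) × 160 = 1602216 N.
Remaining web compression depth: a_w = (T − C_f)/(0.85 f'_c b_w) = (3679200 − 1602216)/(0.85 × 37.4 × 295) = 221.47 mm.
M_n = C_f(d − h_f/2) + (T − C_f)(d − a_w/2) = 1602216 × (835 − 80) + 2076984 × (835 − 110.735) = 1209.67 + 1504.29 = 2713.96 × 10⁶ N·mm.
M_n = 2713.96 kN·m.

M_n ≈ 2710 kN·m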